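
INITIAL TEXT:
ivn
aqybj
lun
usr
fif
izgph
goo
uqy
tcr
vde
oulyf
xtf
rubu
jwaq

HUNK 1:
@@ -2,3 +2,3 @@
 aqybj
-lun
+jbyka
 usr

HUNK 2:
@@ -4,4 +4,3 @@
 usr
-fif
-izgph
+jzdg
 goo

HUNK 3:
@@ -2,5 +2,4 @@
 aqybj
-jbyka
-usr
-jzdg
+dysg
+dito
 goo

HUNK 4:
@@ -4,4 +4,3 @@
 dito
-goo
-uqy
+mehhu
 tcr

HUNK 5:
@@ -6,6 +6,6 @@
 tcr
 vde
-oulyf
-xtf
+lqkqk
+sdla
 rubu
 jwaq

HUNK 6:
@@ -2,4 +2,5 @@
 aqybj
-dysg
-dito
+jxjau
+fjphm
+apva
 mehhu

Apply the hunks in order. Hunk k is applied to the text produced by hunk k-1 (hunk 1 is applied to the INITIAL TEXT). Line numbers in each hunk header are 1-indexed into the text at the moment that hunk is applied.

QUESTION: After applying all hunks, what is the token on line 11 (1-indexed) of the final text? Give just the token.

Answer: rubu

Derivation:
Hunk 1: at line 2 remove [lun] add [jbyka] -> 14 lines: ivn aqybj jbyka usr fif izgph goo uqy tcr vde oulyf xtf rubu jwaq
Hunk 2: at line 4 remove [fif,izgph] add [jzdg] -> 13 lines: ivn aqybj jbyka usr jzdg goo uqy tcr vde oulyf xtf rubu jwaq
Hunk 3: at line 2 remove [jbyka,usr,jzdg] add [dysg,dito] -> 12 lines: ivn aqybj dysg dito goo uqy tcr vde oulyf xtf rubu jwaq
Hunk 4: at line 4 remove [goo,uqy] add [mehhu] -> 11 lines: ivn aqybj dysg dito mehhu tcr vde oulyf xtf rubu jwaq
Hunk 5: at line 6 remove [oulyf,xtf] add [lqkqk,sdla] -> 11 lines: ivn aqybj dysg dito mehhu tcr vde lqkqk sdla rubu jwaq
Hunk 6: at line 2 remove [dysg,dito] add [jxjau,fjphm,apva] -> 12 lines: ivn aqybj jxjau fjphm apva mehhu tcr vde lqkqk sdla rubu jwaq
Final line 11: rubu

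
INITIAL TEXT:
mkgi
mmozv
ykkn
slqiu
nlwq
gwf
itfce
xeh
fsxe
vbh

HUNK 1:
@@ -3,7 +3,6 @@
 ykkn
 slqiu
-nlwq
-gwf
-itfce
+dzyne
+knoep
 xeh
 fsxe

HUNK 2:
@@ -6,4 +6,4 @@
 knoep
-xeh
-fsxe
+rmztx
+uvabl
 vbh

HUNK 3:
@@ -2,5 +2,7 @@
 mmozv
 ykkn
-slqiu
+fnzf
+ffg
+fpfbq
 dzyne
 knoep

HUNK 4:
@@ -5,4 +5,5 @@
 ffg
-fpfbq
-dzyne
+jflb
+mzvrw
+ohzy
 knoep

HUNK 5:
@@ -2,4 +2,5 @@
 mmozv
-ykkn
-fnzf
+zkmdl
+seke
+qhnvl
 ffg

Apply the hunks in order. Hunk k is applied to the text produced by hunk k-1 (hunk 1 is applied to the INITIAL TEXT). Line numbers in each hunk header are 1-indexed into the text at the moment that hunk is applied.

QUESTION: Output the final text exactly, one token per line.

Answer: mkgi
mmozv
zkmdl
seke
qhnvl
ffg
jflb
mzvrw
ohzy
knoep
rmztx
uvabl
vbh

Derivation:
Hunk 1: at line 3 remove [nlwq,gwf,itfce] add [dzyne,knoep] -> 9 lines: mkgi mmozv ykkn slqiu dzyne knoep xeh fsxe vbh
Hunk 2: at line 6 remove [xeh,fsxe] add [rmztx,uvabl] -> 9 lines: mkgi mmozv ykkn slqiu dzyne knoep rmztx uvabl vbh
Hunk 3: at line 2 remove [slqiu] add [fnzf,ffg,fpfbq] -> 11 lines: mkgi mmozv ykkn fnzf ffg fpfbq dzyne knoep rmztx uvabl vbh
Hunk 4: at line 5 remove [fpfbq,dzyne] add [jflb,mzvrw,ohzy] -> 12 lines: mkgi mmozv ykkn fnzf ffg jflb mzvrw ohzy knoep rmztx uvabl vbh
Hunk 5: at line 2 remove [ykkn,fnzf] add [zkmdl,seke,qhnvl] -> 13 lines: mkgi mmozv zkmdl seke qhnvl ffg jflb mzvrw ohzy knoep rmztx uvabl vbh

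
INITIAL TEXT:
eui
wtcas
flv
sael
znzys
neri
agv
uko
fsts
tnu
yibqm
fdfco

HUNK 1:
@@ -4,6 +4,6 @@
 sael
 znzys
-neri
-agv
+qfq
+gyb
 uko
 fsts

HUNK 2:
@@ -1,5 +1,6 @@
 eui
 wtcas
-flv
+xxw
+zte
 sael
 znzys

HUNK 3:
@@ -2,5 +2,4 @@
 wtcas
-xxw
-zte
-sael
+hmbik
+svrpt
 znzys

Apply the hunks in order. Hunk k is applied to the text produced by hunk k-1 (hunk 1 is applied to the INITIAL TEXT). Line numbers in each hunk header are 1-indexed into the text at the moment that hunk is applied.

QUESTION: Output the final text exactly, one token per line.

Hunk 1: at line 4 remove [neri,agv] add [qfq,gyb] -> 12 lines: eui wtcas flv sael znzys qfq gyb uko fsts tnu yibqm fdfco
Hunk 2: at line 1 remove [flv] add [xxw,zte] -> 13 lines: eui wtcas xxw zte sael znzys qfq gyb uko fsts tnu yibqm fdfco
Hunk 3: at line 2 remove [xxw,zte,sael] add [hmbik,svrpt] -> 12 lines: eui wtcas hmbik svrpt znzys qfq gyb uko fsts tnu yibqm fdfco

Answer: eui
wtcas
hmbik
svrpt
znzys
qfq
gyb
uko
fsts
tnu
yibqm
fdfco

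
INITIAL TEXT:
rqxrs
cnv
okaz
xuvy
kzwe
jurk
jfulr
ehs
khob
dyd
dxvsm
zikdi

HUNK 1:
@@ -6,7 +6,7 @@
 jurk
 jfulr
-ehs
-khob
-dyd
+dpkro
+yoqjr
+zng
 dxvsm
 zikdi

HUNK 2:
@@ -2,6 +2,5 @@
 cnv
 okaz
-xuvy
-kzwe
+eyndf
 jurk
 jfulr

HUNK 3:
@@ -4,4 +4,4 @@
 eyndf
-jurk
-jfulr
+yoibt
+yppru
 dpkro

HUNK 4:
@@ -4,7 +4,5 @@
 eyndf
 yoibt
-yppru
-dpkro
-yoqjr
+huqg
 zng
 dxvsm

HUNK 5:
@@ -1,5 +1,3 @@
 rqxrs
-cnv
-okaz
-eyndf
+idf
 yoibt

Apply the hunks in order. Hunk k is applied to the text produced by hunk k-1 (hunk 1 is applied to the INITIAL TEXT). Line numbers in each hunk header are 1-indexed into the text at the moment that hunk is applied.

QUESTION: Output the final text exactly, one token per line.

Hunk 1: at line 6 remove [ehs,khob,dyd] add [dpkro,yoqjr,zng] -> 12 lines: rqxrs cnv okaz xuvy kzwe jurk jfulr dpkro yoqjr zng dxvsm zikdi
Hunk 2: at line 2 remove [xuvy,kzwe] add [eyndf] -> 11 lines: rqxrs cnv okaz eyndf jurk jfulr dpkro yoqjr zng dxvsm zikdi
Hunk 3: at line 4 remove [jurk,jfulr] add [yoibt,yppru] -> 11 lines: rqxrs cnv okaz eyndf yoibt yppru dpkro yoqjr zng dxvsm zikdi
Hunk 4: at line 4 remove [yppru,dpkro,yoqjr] add [huqg] -> 9 lines: rqxrs cnv okaz eyndf yoibt huqg zng dxvsm zikdi
Hunk 5: at line 1 remove [cnv,okaz,eyndf] add [idf] -> 7 lines: rqxrs idf yoibt huqg zng dxvsm zikdi

Answer: rqxrs
idf
yoibt
huqg
zng
dxvsm
zikdi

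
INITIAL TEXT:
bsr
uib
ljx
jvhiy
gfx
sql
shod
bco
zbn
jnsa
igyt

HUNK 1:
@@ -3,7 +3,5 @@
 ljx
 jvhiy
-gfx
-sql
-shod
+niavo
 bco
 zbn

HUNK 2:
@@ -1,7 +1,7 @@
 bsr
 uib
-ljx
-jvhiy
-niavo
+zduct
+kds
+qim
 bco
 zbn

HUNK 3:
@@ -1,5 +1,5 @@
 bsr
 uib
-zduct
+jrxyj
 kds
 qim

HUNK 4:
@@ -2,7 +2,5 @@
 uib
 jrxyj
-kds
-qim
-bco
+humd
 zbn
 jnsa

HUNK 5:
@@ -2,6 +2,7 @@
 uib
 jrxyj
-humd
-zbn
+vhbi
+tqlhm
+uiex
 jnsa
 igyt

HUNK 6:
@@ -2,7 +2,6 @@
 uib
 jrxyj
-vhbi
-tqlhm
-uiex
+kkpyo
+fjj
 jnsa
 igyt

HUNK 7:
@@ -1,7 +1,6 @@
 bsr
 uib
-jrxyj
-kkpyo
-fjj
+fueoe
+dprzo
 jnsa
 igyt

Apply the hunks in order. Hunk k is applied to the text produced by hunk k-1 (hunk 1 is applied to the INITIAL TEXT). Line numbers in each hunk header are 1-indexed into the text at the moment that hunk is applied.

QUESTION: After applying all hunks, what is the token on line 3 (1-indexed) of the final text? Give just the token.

Hunk 1: at line 3 remove [gfx,sql,shod] add [niavo] -> 9 lines: bsr uib ljx jvhiy niavo bco zbn jnsa igyt
Hunk 2: at line 1 remove [ljx,jvhiy,niavo] add [zduct,kds,qim] -> 9 lines: bsr uib zduct kds qim bco zbn jnsa igyt
Hunk 3: at line 1 remove [zduct] add [jrxyj] -> 9 lines: bsr uib jrxyj kds qim bco zbn jnsa igyt
Hunk 4: at line 2 remove [kds,qim,bco] add [humd] -> 7 lines: bsr uib jrxyj humd zbn jnsa igyt
Hunk 5: at line 2 remove [humd,zbn] add [vhbi,tqlhm,uiex] -> 8 lines: bsr uib jrxyj vhbi tqlhm uiex jnsa igyt
Hunk 6: at line 2 remove [vhbi,tqlhm,uiex] add [kkpyo,fjj] -> 7 lines: bsr uib jrxyj kkpyo fjj jnsa igyt
Hunk 7: at line 1 remove [jrxyj,kkpyo,fjj] add [fueoe,dprzo] -> 6 lines: bsr uib fueoe dprzo jnsa igyt
Final line 3: fueoe

Answer: fueoe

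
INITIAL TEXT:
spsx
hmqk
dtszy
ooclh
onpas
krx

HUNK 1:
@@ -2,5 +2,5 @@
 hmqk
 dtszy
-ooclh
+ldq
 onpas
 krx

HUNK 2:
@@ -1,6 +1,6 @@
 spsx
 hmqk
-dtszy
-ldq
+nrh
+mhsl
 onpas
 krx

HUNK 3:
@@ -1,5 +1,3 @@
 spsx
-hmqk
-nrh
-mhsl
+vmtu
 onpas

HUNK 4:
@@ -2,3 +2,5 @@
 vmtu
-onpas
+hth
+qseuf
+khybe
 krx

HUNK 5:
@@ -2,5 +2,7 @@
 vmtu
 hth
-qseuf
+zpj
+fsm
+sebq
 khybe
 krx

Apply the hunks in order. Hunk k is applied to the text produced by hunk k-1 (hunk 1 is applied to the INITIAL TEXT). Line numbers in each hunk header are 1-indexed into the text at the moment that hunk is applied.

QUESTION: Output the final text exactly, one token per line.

Hunk 1: at line 2 remove [ooclh] add [ldq] -> 6 lines: spsx hmqk dtszy ldq onpas krx
Hunk 2: at line 1 remove [dtszy,ldq] add [nrh,mhsl] -> 6 lines: spsx hmqk nrh mhsl onpas krx
Hunk 3: at line 1 remove [hmqk,nrh,mhsl] add [vmtu] -> 4 lines: spsx vmtu onpas krx
Hunk 4: at line 2 remove [onpas] add [hth,qseuf,khybe] -> 6 lines: spsx vmtu hth qseuf khybe krx
Hunk 5: at line 2 remove [qseuf] add [zpj,fsm,sebq] -> 8 lines: spsx vmtu hth zpj fsm sebq khybe krx

Answer: spsx
vmtu
hth
zpj
fsm
sebq
khybe
krx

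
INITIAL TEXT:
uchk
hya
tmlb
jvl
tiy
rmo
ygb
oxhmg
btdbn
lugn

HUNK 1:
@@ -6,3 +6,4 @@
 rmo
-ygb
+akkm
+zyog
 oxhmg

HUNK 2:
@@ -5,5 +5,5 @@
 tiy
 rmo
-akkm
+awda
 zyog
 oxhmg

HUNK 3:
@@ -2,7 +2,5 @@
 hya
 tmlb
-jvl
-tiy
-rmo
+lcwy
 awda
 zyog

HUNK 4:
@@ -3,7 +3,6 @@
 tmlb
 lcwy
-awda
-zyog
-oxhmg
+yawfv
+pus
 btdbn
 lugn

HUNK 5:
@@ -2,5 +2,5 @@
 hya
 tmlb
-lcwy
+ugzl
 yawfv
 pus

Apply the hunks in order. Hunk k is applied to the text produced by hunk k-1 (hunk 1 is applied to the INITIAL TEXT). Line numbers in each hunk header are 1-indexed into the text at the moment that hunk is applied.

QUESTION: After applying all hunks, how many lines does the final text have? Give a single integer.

Hunk 1: at line 6 remove [ygb] add [akkm,zyog] -> 11 lines: uchk hya tmlb jvl tiy rmo akkm zyog oxhmg btdbn lugn
Hunk 2: at line 5 remove [akkm] add [awda] -> 11 lines: uchk hya tmlb jvl tiy rmo awda zyog oxhmg btdbn lugn
Hunk 3: at line 2 remove [jvl,tiy,rmo] add [lcwy] -> 9 lines: uchk hya tmlb lcwy awda zyog oxhmg btdbn lugn
Hunk 4: at line 3 remove [awda,zyog,oxhmg] add [yawfv,pus] -> 8 lines: uchk hya tmlb lcwy yawfv pus btdbn lugn
Hunk 5: at line 2 remove [lcwy] add [ugzl] -> 8 lines: uchk hya tmlb ugzl yawfv pus btdbn lugn
Final line count: 8

Answer: 8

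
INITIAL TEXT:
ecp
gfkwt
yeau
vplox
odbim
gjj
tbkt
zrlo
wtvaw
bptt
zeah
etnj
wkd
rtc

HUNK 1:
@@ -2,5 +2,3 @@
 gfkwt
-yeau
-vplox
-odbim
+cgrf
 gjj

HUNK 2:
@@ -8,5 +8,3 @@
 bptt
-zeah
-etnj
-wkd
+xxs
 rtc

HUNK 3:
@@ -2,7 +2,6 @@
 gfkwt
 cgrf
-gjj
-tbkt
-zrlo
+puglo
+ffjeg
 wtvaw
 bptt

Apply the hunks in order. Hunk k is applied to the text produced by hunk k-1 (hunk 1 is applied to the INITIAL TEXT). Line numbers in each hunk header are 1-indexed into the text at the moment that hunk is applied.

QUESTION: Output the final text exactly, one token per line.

Hunk 1: at line 2 remove [yeau,vplox,odbim] add [cgrf] -> 12 lines: ecp gfkwt cgrf gjj tbkt zrlo wtvaw bptt zeah etnj wkd rtc
Hunk 2: at line 8 remove [zeah,etnj,wkd] add [xxs] -> 10 lines: ecp gfkwt cgrf gjj tbkt zrlo wtvaw bptt xxs rtc
Hunk 3: at line 2 remove [gjj,tbkt,zrlo] add [puglo,ffjeg] -> 9 lines: ecp gfkwt cgrf puglo ffjeg wtvaw bptt xxs rtc

Answer: ecp
gfkwt
cgrf
puglo
ffjeg
wtvaw
bptt
xxs
rtc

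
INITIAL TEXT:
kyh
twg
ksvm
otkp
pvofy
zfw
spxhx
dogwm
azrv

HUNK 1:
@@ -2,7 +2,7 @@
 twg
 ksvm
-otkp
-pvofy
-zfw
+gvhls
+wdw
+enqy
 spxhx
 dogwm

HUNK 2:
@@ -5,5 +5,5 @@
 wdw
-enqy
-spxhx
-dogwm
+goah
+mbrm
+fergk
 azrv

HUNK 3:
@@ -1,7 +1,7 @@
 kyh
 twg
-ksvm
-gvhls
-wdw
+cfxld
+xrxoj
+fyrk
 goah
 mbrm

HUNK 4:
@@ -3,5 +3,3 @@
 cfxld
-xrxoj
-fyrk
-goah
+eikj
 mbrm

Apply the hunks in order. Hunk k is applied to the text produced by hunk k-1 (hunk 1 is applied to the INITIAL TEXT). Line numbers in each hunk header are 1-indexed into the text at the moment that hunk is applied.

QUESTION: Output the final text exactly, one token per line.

Answer: kyh
twg
cfxld
eikj
mbrm
fergk
azrv

Derivation:
Hunk 1: at line 2 remove [otkp,pvofy,zfw] add [gvhls,wdw,enqy] -> 9 lines: kyh twg ksvm gvhls wdw enqy spxhx dogwm azrv
Hunk 2: at line 5 remove [enqy,spxhx,dogwm] add [goah,mbrm,fergk] -> 9 lines: kyh twg ksvm gvhls wdw goah mbrm fergk azrv
Hunk 3: at line 1 remove [ksvm,gvhls,wdw] add [cfxld,xrxoj,fyrk] -> 9 lines: kyh twg cfxld xrxoj fyrk goah mbrm fergk azrv
Hunk 4: at line 3 remove [xrxoj,fyrk,goah] add [eikj] -> 7 lines: kyh twg cfxld eikj mbrm fergk azrv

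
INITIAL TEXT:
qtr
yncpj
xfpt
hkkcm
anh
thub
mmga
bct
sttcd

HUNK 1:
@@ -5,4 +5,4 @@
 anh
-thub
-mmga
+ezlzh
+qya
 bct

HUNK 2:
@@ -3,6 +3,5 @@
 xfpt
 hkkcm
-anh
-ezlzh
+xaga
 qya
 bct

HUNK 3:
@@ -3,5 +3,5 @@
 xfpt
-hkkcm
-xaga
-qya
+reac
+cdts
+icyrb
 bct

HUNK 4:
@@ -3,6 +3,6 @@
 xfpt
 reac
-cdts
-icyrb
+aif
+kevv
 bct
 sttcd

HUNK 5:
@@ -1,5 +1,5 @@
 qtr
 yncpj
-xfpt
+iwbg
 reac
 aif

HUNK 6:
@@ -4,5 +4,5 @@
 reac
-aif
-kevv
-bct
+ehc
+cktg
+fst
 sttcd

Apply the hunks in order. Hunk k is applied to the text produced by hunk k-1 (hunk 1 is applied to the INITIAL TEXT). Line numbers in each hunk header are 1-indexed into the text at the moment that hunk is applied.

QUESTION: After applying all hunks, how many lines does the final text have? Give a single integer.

Hunk 1: at line 5 remove [thub,mmga] add [ezlzh,qya] -> 9 lines: qtr yncpj xfpt hkkcm anh ezlzh qya bct sttcd
Hunk 2: at line 3 remove [anh,ezlzh] add [xaga] -> 8 lines: qtr yncpj xfpt hkkcm xaga qya bct sttcd
Hunk 3: at line 3 remove [hkkcm,xaga,qya] add [reac,cdts,icyrb] -> 8 lines: qtr yncpj xfpt reac cdts icyrb bct sttcd
Hunk 4: at line 3 remove [cdts,icyrb] add [aif,kevv] -> 8 lines: qtr yncpj xfpt reac aif kevv bct sttcd
Hunk 5: at line 1 remove [xfpt] add [iwbg] -> 8 lines: qtr yncpj iwbg reac aif kevv bct sttcd
Hunk 6: at line 4 remove [aif,kevv,bct] add [ehc,cktg,fst] -> 8 lines: qtr yncpj iwbg reac ehc cktg fst sttcd
Final line count: 8

Answer: 8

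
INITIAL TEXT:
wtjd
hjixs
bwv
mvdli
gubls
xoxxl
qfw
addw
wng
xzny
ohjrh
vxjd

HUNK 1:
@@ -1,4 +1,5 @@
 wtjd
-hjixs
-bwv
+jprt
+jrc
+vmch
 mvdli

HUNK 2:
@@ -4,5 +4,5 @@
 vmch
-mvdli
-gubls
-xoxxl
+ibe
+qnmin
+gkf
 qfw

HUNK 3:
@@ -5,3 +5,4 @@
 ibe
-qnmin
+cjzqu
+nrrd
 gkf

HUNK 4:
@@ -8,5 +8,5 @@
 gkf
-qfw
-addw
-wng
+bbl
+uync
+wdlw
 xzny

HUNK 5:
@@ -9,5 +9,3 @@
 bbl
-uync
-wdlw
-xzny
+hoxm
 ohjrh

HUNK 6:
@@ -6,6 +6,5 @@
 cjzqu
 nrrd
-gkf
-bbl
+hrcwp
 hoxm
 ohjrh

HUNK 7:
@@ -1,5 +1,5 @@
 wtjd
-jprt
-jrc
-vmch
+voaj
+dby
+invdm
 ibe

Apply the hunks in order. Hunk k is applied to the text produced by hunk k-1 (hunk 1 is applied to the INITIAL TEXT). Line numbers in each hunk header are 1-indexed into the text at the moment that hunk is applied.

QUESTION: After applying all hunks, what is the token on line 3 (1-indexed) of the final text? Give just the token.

Answer: dby

Derivation:
Hunk 1: at line 1 remove [hjixs,bwv] add [jprt,jrc,vmch] -> 13 lines: wtjd jprt jrc vmch mvdli gubls xoxxl qfw addw wng xzny ohjrh vxjd
Hunk 2: at line 4 remove [mvdli,gubls,xoxxl] add [ibe,qnmin,gkf] -> 13 lines: wtjd jprt jrc vmch ibe qnmin gkf qfw addw wng xzny ohjrh vxjd
Hunk 3: at line 5 remove [qnmin] add [cjzqu,nrrd] -> 14 lines: wtjd jprt jrc vmch ibe cjzqu nrrd gkf qfw addw wng xzny ohjrh vxjd
Hunk 4: at line 8 remove [qfw,addw,wng] add [bbl,uync,wdlw] -> 14 lines: wtjd jprt jrc vmch ibe cjzqu nrrd gkf bbl uync wdlw xzny ohjrh vxjd
Hunk 5: at line 9 remove [uync,wdlw,xzny] add [hoxm] -> 12 lines: wtjd jprt jrc vmch ibe cjzqu nrrd gkf bbl hoxm ohjrh vxjd
Hunk 6: at line 6 remove [gkf,bbl] add [hrcwp] -> 11 lines: wtjd jprt jrc vmch ibe cjzqu nrrd hrcwp hoxm ohjrh vxjd
Hunk 7: at line 1 remove [jprt,jrc,vmch] add [voaj,dby,invdm] -> 11 lines: wtjd voaj dby invdm ibe cjzqu nrrd hrcwp hoxm ohjrh vxjd
Final line 3: dby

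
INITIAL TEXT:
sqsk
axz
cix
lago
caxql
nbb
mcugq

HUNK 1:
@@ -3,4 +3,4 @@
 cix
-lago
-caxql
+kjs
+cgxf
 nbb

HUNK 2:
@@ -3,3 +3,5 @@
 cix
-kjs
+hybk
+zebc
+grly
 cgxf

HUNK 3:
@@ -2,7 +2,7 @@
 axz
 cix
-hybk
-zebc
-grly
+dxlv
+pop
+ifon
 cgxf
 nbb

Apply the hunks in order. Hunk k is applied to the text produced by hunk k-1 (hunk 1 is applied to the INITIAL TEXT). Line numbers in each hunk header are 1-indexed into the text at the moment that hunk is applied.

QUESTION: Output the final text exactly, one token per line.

Hunk 1: at line 3 remove [lago,caxql] add [kjs,cgxf] -> 7 lines: sqsk axz cix kjs cgxf nbb mcugq
Hunk 2: at line 3 remove [kjs] add [hybk,zebc,grly] -> 9 lines: sqsk axz cix hybk zebc grly cgxf nbb mcugq
Hunk 3: at line 2 remove [hybk,zebc,grly] add [dxlv,pop,ifon] -> 9 lines: sqsk axz cix dxlv pop ifon cgxf nbb mcugq

Answer: sqsk
axz
cix
dxlv
pop
ifon
cgxf
nbb
mcugq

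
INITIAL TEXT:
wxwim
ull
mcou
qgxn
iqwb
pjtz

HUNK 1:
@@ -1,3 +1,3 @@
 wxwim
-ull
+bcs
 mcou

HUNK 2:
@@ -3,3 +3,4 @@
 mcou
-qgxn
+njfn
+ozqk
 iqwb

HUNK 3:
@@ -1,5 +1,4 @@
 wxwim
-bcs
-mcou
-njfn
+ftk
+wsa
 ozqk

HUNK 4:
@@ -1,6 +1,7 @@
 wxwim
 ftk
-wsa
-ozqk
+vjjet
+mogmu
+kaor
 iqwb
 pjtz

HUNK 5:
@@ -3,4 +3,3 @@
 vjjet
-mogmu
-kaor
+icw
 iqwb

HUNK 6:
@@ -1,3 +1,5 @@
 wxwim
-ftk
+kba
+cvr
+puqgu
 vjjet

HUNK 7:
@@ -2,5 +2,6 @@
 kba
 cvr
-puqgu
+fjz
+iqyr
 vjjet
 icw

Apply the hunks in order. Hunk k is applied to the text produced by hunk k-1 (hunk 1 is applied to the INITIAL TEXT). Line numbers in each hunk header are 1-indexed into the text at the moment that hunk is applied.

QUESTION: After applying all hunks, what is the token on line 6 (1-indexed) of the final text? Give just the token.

Hunk 1: at line 1 remove [ull] add [bcs] -> 6 lines: wxwim bcs mcou qgxn iqwb pjtz
Hunk 2: at line 3 remove [qgxn] add [njfn,ozqk] -> 7 lines: wxwim bcs mcou njfn ozqk iqwb pjtz
Hunk 3: at line 1 remove [bcs,mcou,njfn] add [ftk,wsa] -> 6 lines: wxwim ftk wsa ozqk iqwb pjtz
Hunk 4: at line 1 remove [wsa,ozqk] add [vjjet,mogmu,kaor] -> 7 lines: wxwim ftk vjjet mogmu kaor iqwb pjtz
Hunk 5: at line 3 remove [mogmu,kaor] add [icw] -> 6 lines: wxwim ftk vjjet icw iqwb pjtz
Hunk 6: at line 1 remove [ftk] add [kba,cvr,puqgu] -> 8 lines: wxwim kba cvr puqgu vjjet icw iqwb pjtz
Hunk 7: at line 2 remove [puqgu] add [fjz,iqyr] -> 9 lines: wxwim kba cvr fjz iqyr vjjet icw iqwb pjtz
Final line 6: vjjet

Answer: vjjet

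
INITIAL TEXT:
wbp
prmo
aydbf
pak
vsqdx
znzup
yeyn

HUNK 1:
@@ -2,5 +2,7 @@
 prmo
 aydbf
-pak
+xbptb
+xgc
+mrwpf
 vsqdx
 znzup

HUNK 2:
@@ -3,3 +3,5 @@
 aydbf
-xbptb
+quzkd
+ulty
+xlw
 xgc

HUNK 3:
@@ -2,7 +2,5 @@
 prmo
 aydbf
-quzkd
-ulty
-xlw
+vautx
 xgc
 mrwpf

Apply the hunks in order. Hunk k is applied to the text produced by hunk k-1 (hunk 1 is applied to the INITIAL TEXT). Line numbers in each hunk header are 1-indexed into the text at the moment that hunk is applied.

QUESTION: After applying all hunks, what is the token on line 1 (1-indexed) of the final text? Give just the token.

Answer: wbp

Derivation:
Hunk 1: at line 2 remove [pak] add [xbptb,xgc,mrwpf] -> 9 lines: wbp prmo aydbf xbptb xgc mrwpf vsqdx znzup yeyn
Hunk 2: at line 3 remove [xbptb] add [quzkd,ulty,xlw] -> 11 lines: wbp prmo aydbf quzkd ulty xlw xgc mrwpf vsqdx znzup yeyn
Hunk 3: at line 2 remove [quzkd,ulty,xlw] add [vautx] -> 9 lines: wbp prmo aydbf vautx xgc mrwpf vsqdx znzup yeyn
Final line 1: wbp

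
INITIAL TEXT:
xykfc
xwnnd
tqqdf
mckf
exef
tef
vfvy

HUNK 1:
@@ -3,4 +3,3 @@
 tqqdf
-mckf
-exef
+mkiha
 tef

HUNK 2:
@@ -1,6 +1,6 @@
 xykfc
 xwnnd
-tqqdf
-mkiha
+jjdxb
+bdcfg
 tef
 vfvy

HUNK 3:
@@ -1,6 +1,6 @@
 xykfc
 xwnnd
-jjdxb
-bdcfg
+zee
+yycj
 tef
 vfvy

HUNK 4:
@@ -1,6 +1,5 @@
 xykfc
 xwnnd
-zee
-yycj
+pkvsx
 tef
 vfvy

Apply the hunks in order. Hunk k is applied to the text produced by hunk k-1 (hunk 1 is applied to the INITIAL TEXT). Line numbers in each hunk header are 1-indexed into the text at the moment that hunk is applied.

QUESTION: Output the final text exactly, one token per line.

Hunk 1: at line 3 remove [mckf,exef] add [mkiha] -> 6 lines: xykfc xwnnd tqqdf mkiha tef vfvy
Hunk 2: at line 1 remove [tqqdf,mkiha] add [jjdxb,bdcfg] -> 6 lines: xykfc xwnnd jjdxb bdcfg tef vfvy
Hunk 3: at line 1 remove [jjdxb,bdcfg] add [zee,yycj] -> 6 lines: xykfc xwnnd zee yycj tef vfvy
Hunk 4: at line 1 remove [zee,yycj] add [pkvsx] -> 5 lines: xykfc xwnnd pkvsx tef vfvy

Answer: xykfc
xwnnd
pkvsx
tef
vfvy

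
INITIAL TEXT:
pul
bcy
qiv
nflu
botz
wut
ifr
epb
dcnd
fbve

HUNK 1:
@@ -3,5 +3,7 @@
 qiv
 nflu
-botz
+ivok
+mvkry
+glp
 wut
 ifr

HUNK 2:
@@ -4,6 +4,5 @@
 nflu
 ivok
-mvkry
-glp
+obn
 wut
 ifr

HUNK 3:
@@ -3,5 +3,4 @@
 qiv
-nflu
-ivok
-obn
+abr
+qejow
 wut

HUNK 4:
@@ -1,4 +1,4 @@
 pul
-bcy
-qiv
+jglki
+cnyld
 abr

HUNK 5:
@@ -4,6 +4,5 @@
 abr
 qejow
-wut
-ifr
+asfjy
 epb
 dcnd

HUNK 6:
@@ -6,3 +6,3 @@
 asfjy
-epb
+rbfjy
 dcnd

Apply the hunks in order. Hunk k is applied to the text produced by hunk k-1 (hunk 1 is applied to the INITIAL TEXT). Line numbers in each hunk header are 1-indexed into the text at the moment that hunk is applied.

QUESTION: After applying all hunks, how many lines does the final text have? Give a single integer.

Answer: 9

Derivation:
Hunk 1: at line 3 remove [botz] add [ivok,mvkry,glp] -> 12 lines: pul bcy qiv nflu ivok mvkry glp wut ifr epb dcnd fbve
Hunk 2: at line 4 remove [mvkry,glp] add [obn] -> 11 lines: pul bcy qiv nflu ivok obn wut ifr epb dcnd fbve
Hunk 3: at line 3 remove [nflu,ivok,obn] add [abr,qejow] -> 10 lines: pul bcy qiv abr qejow wut ifr epb dcnd fbve
Hunk 4: at line 1 remove [bcy,qiv] add [jglki,cnyld] -> 10 lines: pul jglki cnyld abr qejow wut ifr epb dcnd fbve
Hunk 5: at line 4 remove [wut,ifr] add [asfjy] -> 9 lines: pul jglki cnyld abr qejow asfjy epb dcnd fbve
Hunk 6: at line 6 remove [epb] add [rbfjy] -> 9 lines: pul jglki cnyld abr qejow asfjy rbfjy dcnd fbve
Final line count: 9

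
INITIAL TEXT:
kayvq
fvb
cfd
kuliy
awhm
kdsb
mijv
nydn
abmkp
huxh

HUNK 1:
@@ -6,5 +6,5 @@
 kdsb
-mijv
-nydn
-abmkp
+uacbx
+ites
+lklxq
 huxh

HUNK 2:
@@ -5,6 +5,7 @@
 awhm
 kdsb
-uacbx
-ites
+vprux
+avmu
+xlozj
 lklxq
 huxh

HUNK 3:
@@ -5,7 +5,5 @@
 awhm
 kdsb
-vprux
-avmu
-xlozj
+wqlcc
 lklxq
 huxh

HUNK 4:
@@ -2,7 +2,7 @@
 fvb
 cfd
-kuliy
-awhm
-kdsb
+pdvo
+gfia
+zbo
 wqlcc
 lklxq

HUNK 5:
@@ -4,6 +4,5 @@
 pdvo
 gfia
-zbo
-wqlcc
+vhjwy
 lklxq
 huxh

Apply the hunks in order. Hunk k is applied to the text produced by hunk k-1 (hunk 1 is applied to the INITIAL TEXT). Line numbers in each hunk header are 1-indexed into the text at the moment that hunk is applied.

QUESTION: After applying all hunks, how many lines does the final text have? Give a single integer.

Answer: 8

Derivation:
Hunk 1: at line 6 remove [mijv,nydn,abmkp] add [uacbx,ites,lklxq] -> 10 lines: kayvq fvb cfd kuliy awhm kdsb uacbx ites lklxq huxh
Hunk 2: at line 5 remove [uacbx,ites] add [vprux,avmu,xlozj] -> 11 lines: kayvq fvb cfd kuliy awhm kdsb vprux avmu xlozj lklxq huxh
Hunk 3: at line 5 remove [vprux,avmu,xlozj] add [wqlcc] -> 9 lines: kayvq fvb cfd kuliy awhm kdsb wqlcc lklxq huxh
Hunk 4: at line 2 remove [kuliy,awhm,kdsb] add [pdvo,gfia,zbo] -> 9 lines: kayvq fvb cfd pdvo gfia zbo wqlcc lklxq huxh
Hunk 5: at line 4 remove [zbo,wqlcc] add [vhjwy] -> 8 lines: kayvq fvb cfd pdvo gfia vhjwy lklxq huxh
Final line count: 8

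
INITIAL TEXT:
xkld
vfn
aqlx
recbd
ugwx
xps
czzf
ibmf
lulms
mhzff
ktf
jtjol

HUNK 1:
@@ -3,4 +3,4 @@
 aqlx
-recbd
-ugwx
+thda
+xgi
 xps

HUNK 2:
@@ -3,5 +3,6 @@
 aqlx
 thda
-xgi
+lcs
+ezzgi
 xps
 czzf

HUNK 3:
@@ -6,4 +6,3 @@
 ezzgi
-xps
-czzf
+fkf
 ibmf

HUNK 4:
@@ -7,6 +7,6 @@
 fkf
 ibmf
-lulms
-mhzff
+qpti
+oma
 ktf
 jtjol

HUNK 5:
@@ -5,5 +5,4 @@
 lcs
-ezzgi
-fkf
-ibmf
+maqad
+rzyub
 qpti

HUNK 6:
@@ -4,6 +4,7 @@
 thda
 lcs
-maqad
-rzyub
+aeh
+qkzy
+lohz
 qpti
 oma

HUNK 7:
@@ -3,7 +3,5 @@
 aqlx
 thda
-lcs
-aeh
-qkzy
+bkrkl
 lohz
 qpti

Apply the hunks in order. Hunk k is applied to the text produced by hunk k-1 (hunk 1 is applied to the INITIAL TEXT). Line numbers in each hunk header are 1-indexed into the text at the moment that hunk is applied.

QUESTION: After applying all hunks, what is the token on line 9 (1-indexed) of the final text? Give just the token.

Answer: ktf

Derivation:
Hunk 1: at line 3 remove [recbd,ugwx] add [thda,xgi] -> 12 lines: xkld vfn aqlx thda xgi xps czzf ibmf lulms mhzff ktf jtjol
Hunk 2: at line 3 remove [xgi] add [lcs,ezzgi] -> 13 lines: xkld vfn aqlx thda lcs ezzgi xps czzf ibmf lulms mhzff ktf jtjol
Hunk 3: at line 6 remove [xps,czzf] add [fkf] -> 12 lines: xkld vfn aqlx thda lcs ezzgi fkf ibmf lulms mhzff ktf jtjol
Hunk 4: at line 7 remove [lulms,mhzff] add [qpti,oma] -> 12 lines: xkld vfn aqlx thda lcs ezzgi fkf ibmf qpti oma ktf jtjol
Hunk 5: at line 5 remove [ezzgi,fkf,ibmf] add [maqad,rzyub] -> 11 lines: xkld vfn aqlx thda lcs maqad rzyub qpti oma ktf jtjol
Hunk 6: at line 4 remove [maqad,rzyub] add [aeh,qkzy,lohz] -> 12 lines: xkld vfn aqlx thda lcs aeh qkzy lohz qpti oma ktf jtjol
Hunk 7: at line 3 remove [lcs,aeh,qkzy] add [bkrkl] -> 10 lines: xkld vfn aqlx thda bkrkl lohz qpti oma ktf jtjol
Final line 9: ktf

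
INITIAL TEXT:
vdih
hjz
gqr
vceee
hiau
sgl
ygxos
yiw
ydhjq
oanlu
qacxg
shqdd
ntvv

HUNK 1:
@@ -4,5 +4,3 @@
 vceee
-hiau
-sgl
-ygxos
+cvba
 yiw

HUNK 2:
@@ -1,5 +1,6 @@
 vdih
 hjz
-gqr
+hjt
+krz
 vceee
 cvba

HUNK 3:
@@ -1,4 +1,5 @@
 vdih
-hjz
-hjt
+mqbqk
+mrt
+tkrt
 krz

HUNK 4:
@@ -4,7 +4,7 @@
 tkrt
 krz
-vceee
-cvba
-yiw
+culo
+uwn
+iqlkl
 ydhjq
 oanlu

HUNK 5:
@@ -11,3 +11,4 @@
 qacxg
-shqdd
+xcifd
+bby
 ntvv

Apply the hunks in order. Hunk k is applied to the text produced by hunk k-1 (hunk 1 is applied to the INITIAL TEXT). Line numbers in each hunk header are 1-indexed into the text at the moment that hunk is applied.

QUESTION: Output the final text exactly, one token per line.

Answer: vdih
mqbqk
mrt
tkrt
krz
culo
uwn
iqlkl
ydhjq
oanlu
qacxg
xcifd
bby
ntvv

Derivation:
Hunk 1: at line 4 remove [hiau,sgl,ygxos] add [cvba] -> 11 lines: vdih hjz gqr vceee cvba yiw ydhjq oanlu qacxg shqdd ntvv
Hunk 2: at line 1 remove [gqr] add [hjt,krz] -> 12 lines: vdih hjz hjt krz vceee cvba yiw ydhjq oanlu qacxg shqdd ntvv
Hunk 3: at line 1 remove [hjz,hjt] add [mqbqk,mrt,tkrt] -> 13 lines: vdih mqbqk mrt tkrt krz vceee cvba yiw ydhjq oanlu qacxg shqdd ntvv
Hunk 4: at line 4 remove [vceee,cvba,yiw] add [culo,uwn,iqlkl] -> 13 lines: vdih mqbqk mrt tkrt krz culo uwn iqlkl ydhjq oanlu qacxg shqdd ntvv
Hunk 5: at line 11 remove [shqdd] add [xcifd,bby] -> 14 lines: vdih mqbqk mrt tkrt krz culo uwn iqlkl ydhjq oanlu qacxg xcifd bby ntvv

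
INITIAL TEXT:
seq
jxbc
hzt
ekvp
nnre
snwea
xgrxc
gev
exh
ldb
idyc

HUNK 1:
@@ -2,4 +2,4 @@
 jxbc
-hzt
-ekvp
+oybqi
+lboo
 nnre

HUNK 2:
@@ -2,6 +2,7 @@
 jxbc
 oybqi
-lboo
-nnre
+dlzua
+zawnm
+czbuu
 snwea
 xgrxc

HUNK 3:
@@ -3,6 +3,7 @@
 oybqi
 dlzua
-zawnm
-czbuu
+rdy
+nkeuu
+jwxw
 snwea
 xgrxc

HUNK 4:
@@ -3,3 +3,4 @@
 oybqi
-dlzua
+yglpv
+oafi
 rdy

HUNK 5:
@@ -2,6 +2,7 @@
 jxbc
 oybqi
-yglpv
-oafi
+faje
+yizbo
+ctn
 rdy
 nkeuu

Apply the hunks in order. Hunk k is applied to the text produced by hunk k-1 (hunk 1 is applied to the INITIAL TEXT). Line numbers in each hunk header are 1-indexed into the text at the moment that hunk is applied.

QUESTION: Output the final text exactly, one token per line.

Answer: seq
jxbc
oybqi
faje
yizbo
ctn
rdy
nkeuu
jwxw
snwea
xgrxc
gev
exh
ldb
idyc

Derivation:
Hunk 1: at line 2 remove [hzt,ekvp] add [oybqi,lboo] -> 11 lines: seq jxbc oybqi lboo nnre snwea xgrxc gev exh ldb idyc
Hunk 2: at line 2 remove [lboo,nnre] add [dlzua,zawnm,czbuu] -> 12 lines: seq jxbc oybqi dlzua zawnm czbuu snwea xgrxc gev exh ldb idyc
Hunk 3: at line 3 remove [zawnm,czbuu] add [rdy,nkeuu,jwxw] -> 13 lines: seq jxbc oybqi dlzua rdy nkeuu jwxw snwea xgrxc gev exh ldb idyc
Hunk 4: at line 3 remove [dlzua] add [yglpv,oafi] -> 14 lines: seq jxbc oybqi yglpv oafi rdy nkeuu jwxw snwea xgrxc gev exh ldb idyc
Hunk 5: at line 2 remove [yglpv,oafi] add [faje,yizbo,ctn] -> 15 lines: seq jxbc oybqi faje yizbo ctn rdy nkeuu jwxw snwea xgrxc gev exh ldb idyc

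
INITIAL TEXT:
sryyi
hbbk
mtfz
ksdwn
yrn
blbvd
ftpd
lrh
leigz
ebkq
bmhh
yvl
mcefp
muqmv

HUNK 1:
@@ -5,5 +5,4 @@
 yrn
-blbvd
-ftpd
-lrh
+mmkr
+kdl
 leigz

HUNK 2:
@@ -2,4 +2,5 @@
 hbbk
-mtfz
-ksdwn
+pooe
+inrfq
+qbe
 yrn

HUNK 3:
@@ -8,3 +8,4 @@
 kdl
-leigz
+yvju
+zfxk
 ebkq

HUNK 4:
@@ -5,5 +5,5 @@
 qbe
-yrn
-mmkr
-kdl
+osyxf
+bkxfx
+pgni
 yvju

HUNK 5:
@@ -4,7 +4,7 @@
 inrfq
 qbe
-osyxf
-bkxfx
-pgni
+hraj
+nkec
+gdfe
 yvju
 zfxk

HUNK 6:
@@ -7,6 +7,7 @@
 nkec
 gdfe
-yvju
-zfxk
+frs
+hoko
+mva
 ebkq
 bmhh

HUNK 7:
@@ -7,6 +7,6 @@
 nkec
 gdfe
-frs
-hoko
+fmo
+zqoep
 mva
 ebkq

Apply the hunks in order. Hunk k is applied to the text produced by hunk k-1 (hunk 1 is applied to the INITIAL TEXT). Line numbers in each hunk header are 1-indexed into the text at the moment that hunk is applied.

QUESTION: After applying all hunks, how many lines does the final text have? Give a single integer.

Answer: 16

Derivation:
Hunk 1: at line 5 remove [blbvd,ftpd,lrh] add [mmkr,kdl] -> 13 lines: sryyi hbbk mtfz ksdwn yrn mmkr kdl leigz ebkq bmhh yvl mcefp muqmv
Hunk 2: at line 2 remove [mtfz,ksdwn] add [pooe,inrfq,qbe] -> 14 lines: sryyi hbbk pooe inrfq qbe yrn mmkr kdl leigz ebkq bmhh yvl mcefp muqmv
Hunk 3: at line 8 remove [leigz] add [yvju,zfxk] -> 15 lines: sryyi hbbk pooe inrfq qbe yrn mmkr kdl yvju zfxk ebkq bmhh yvl mcefp muqmv
Hunk 4: at line 5 remove [yrn,mmkr,kdl] add [osyxf,bkxfx,pgni] -> 15 lines: sryyi hbbk pooe inrfq qbe osyxf bkxfx pgni yvju zfxk ebkq bmhh yvl mcefp muqmv
Hunk 5: at line 4 remove [osyxf,bkxfx,pgni] add [hraj,nkec,gdfe] -> 15 lines: sryyi hbbk pooe inrfq qbe hraj nkec gdfe yvju zfxk ebkq bmhh yvl mcefp muqmv
Hunk 6: at line 7 remove [yvju,zfxk] add [frs,hoko,mva] -> 16 lines: sryyi hbbk pooe inrfq qbe hraj nkec gdfe frs hoko mva ebkq bmhh yvl mcefp muqmv
Hunk 7: at line 7 remove [frs,hoko] add [fmo,zqoep] -> 16 lines: sryyi hbbk pooe inrfq qbe hraj nkec gdfe fmo zqoep mva ebkq bmhh yvl mcefp muqmv
Final line count: 16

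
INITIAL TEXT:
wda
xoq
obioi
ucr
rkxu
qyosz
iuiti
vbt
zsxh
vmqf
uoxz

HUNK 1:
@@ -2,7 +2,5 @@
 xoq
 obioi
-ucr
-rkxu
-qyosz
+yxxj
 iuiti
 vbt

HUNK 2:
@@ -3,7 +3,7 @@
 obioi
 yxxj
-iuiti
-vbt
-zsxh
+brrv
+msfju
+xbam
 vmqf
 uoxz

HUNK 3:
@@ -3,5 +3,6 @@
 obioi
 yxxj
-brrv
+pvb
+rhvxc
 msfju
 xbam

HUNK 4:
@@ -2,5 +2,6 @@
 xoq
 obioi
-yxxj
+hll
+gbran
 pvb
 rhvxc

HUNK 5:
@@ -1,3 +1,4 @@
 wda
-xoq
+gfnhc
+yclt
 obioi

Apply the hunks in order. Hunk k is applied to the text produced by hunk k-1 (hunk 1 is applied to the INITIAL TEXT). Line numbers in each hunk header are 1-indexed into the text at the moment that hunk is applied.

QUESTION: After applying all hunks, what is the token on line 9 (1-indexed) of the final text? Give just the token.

Answer: msfju

Derivation:
Hunk 1: at line 2 remove [ucr,rkxu,qyosz] add [yxxj] -> 9 lines: wda xoq obioi yxxj iuiti vbt zsxh vmqf uoxz
Hunk 2: at line 3 remove [iuiti,vbt,zsxh] add [brrv,msfju,xbam] -> 9 lines: wda xoq obioi yxxj brrv msfju xbam vmqf uoxz
Hunk 3: at line 3 remove [brrv] add [pvb,rhvxc] -> 10 lines: wda xoq obioi yxxj pvb rhvxc msfju xbam vmqf uoxz
Hunk 4: at line 2 remove [yxxj] add [hll,gbran] -> 11 lines: wda xoq obioi hll gbran pvb rhvxc msfju xbam vmqf uoxz
Hunk 5: at line 1 remove [xoq] add [gfnhc,yclt] -> 12 lines: wda gfnhc yclt obioi hll gbran pvb rhvxc msfju xbam vmqf uoxz
Final line 9: msfju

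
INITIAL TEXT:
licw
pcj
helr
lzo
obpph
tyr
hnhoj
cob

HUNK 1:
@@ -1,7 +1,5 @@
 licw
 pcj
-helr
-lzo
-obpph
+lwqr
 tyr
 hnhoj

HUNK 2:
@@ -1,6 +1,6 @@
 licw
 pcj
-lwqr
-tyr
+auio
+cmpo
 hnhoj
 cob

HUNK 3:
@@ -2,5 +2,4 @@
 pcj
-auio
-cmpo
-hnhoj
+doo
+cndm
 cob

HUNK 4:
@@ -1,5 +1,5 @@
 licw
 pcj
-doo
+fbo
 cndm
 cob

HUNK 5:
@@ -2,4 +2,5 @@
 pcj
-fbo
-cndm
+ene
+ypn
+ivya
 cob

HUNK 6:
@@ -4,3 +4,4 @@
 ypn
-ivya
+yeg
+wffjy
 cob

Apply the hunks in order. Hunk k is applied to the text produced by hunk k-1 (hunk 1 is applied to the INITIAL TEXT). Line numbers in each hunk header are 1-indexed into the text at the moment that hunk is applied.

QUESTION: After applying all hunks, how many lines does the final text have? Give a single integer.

Hunk 1: at line 1 remove [helr,lzo,obpph] add [lwqr] -> 6 lines: licw pcj lwqr tyr hnhoj cob
Hunk 2: at line 1 remove [lwqr,tyr] add [auio,cmpo] -> 6 lines: licw pcj auio cmpo hnhoj cob
Hunk 3: at line 2 remove [auio,cmpo,hnhoj] add [doo,cndm] -> 5 lines: licw pcj doo cndm cob
Hunk 4: at line 1 remove [doo] add [fbo] -> 5 lines: licw pcj fbo cndm cob
Hunk 5: at line 2 remove [fbo,cndm] add [ene,ypn,ivya] -> 6 lines: licw pcj ene ypn ivya cob
Hunk 6: at line 4 remove [ivya] add [yeg,wffjy] -> 7 lines: licw pcj ene ypn yeg wffjy cob
Final line count: 7

Answer: 7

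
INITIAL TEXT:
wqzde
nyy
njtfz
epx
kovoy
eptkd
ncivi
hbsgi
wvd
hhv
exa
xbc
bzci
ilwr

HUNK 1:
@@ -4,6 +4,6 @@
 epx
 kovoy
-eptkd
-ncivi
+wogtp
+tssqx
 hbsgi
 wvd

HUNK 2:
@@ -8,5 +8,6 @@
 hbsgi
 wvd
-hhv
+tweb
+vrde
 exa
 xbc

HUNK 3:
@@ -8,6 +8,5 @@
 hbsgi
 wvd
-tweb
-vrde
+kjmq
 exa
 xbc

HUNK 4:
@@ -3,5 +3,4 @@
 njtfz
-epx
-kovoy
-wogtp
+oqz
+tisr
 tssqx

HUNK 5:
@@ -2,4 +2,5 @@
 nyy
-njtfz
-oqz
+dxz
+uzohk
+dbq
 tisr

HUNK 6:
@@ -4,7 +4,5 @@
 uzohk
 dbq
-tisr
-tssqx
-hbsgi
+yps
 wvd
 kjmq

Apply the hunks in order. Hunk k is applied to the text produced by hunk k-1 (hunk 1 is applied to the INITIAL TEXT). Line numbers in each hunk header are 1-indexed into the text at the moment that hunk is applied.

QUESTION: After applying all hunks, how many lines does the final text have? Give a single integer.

Answer: 12

Derivation:
Hunk 1: at line 4 remove [eptkd,ncivi] add [wogtp,tssqx] -> 14 lines: wqzde nyy njtfz epx kovoy wogtp tssqx hbsgi wvd hhv exa xbc bzci ilwr
Hunk 2: at line 8 remove [hhv] add [tweb,vrde] -> 15 lines: wqzde nyy njtfz epx kovoy wogtp tssqx hbsgi wvd tweb vrde exa xbc bzci ilwr
Hunk 3: at line 8 remove [tweb,vrde] add [kjmq] -> 14 lines: wqzde nyy njtfz epx kovoy wogtp tssqx hbsgi wvd kjmq exa xbc bzci ilwr
Hunk 4: at line 3 remove [epx,kovoy,wogtp] add [oqz,tisr] -> 13 lines: wqzde nyy njtfz oqz tisr tssqx hbsgi wvd kjmq exa xbc bzci ilwr
Hunk 5: at line 2 remove [njtfz,oqz] add [dxz,uzohk,dbq] -> 14 lines: wqzde nyy dxz uzohk dbq tisr tssqx hbsgi wvd kjmq exa xbc bzci ilwr
Hunk 6: at line 4 remove [tisr,tssqx,hbsgi] add [yps] -> 12 lines: wqzde nyy dxz uzohk dbq yps wvd kjmq exa xbc bzci ilwr
Final line count: 12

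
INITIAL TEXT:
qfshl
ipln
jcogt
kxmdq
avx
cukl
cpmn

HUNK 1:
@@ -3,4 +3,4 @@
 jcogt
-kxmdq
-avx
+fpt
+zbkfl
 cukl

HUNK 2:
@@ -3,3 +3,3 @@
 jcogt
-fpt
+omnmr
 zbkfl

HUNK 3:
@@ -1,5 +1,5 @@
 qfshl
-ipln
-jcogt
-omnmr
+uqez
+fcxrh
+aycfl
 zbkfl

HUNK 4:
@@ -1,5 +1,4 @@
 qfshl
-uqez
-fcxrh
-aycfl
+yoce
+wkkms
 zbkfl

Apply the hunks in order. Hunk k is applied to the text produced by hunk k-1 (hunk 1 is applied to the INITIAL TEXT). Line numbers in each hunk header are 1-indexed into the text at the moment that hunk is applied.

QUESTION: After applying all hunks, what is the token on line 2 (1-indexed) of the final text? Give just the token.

Answer: yoce

Derivation:
Hunk 1: at line 3 remove [kxmdq,avx] add [fpt,zbkfl] -> 7 lines: qfshl ipln jcogt fpt zbkfl cukl cpmn
Hunk 2: at line 3 remove [fpt] add [omnmr] -> 7 lines: qfshl ipln jcogt omnmr zbkfl cukl cpmn
Hunk 3: at line 1 remove [ipln,jcogt,omnmr] add [uqez,fcxrh,aycfl] -> 7 lines: qfshl uqez fcxrh aycfl zbkfl cukl cpmn
Hunk 4: at line 1 remove [uqez,fcxrh,aycfl] add [yoce,wkkms] -> 6 lines: qfshl yoce wkkms zbkfl cukl cpmn
Final line 2: yoce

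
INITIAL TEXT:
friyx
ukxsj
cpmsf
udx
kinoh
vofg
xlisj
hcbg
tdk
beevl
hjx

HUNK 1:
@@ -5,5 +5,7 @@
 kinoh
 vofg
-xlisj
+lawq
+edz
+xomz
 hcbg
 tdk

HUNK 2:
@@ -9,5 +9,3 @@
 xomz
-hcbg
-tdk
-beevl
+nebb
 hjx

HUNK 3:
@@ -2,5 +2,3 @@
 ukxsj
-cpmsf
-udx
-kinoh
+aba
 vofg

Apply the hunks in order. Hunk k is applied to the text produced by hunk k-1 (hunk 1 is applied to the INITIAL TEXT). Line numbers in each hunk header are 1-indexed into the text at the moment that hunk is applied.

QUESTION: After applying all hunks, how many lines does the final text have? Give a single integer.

Answer: 9

Derivation:
Hunk 1: at line 5 remove [xlisj] add [lawq,edz,xomz] -> 13 lines: friyx ukxsj cpmsf udx kinoh vofg lawq edz xomz hcbg tdk beevl hjx
Hunk 2: at line 9 remove [hcbg,tdk,beevl] add [nebb] -> 11 lines: friyx ukxsj cpmsf udx kinoh vofg lawq edz xomz nebb hjx
Hunk 3: at line 2 remove [cpmsf,udx,kinoh] add [aba] -> 9 lines: friyx ukxsj aba vofg lawq edz xomz nebb hjx
Final line count: 9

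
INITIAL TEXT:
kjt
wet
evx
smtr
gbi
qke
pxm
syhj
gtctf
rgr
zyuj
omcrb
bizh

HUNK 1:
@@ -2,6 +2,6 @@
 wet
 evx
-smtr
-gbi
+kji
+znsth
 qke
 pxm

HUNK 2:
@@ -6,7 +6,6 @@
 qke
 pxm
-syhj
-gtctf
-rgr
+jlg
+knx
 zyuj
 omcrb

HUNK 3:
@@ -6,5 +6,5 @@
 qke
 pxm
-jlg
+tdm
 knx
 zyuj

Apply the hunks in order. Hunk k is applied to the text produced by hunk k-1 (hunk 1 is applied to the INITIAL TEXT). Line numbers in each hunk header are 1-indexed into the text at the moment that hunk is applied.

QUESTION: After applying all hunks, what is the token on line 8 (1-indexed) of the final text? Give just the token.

Answer: tdm

Derivation:
Hunk 1: at line 2 remove [smtr,gbi] add [kji,znsth] -> 13 lines: kjt wet evx kji znsth qke pxm syhj gtctf rgr zyuj omcrb bizh
Hunk 2: at line 6 remove [syhj,gtctf,rgr] add [jlg,knx] -> 12 lines: kjt wet evx kji znsth qke pxm jlg knx zyuj omcrb bizh
Hunk 3: at line 6 remove [jlg] add [tdm] -> 12 lines: kjt wet evx kji znsth qke pxm tdm knx zyuj omcrb bizh
Final line 8: tdm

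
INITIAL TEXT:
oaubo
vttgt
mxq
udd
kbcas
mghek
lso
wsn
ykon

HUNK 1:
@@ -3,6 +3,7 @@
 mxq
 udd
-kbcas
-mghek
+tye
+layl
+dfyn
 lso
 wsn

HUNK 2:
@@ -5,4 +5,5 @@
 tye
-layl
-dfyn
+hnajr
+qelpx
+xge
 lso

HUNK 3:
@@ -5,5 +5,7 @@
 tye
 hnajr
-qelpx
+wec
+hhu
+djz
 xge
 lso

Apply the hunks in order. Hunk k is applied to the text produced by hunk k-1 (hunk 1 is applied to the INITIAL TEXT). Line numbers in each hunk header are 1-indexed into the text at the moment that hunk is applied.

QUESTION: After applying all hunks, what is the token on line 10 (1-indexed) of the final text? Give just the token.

Hunk 1: at line 3 remove [kbcas,mghek] add [tye,layl,dfyn] -> 10 lines: oaubo vttgt mxq udd tye layl dfyn lso wsn ykon
Hunk 2: at line 5 remove [layl,dfyn] add [hnajr,qelpx,xge] -> 11 lines: oaubo vttgt mxq udd tye hnajr qelpx xge lso wsn ykon
Hunk 3: at line 5 remove [qelpx] add [wec,hhu,djz] -> 13 lines: oaubo vttgt mxq udd tye hnajr wec hhu djz xge lso wsn ykon
Final line 10: xge

Answer: xge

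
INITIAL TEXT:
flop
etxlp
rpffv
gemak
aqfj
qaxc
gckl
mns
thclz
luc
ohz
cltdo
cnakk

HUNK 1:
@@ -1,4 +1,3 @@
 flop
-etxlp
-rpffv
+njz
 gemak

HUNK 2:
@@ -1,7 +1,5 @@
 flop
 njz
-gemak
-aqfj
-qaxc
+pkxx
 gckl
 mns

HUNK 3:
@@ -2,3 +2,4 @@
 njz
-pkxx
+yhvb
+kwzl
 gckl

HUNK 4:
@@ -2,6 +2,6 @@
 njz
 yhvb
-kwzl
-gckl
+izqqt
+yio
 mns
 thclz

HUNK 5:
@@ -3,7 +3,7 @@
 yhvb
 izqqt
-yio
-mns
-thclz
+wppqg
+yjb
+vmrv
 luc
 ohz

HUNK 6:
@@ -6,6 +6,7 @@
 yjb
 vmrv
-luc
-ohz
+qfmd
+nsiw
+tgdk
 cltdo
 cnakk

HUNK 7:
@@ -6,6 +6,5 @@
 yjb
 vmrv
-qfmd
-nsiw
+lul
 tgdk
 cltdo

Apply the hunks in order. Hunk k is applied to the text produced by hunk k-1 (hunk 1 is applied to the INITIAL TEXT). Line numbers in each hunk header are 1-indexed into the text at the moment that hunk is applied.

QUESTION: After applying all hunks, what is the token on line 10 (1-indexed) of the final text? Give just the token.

Answer: cltdo

Derivation:
Hunk 1: at line 1 remove [etxlp,rpffv] add [njz] -> 12 lines: flop njz gemak aqfj qaxc gckl mns thclz luc ohz cltdo cnakk
Hunk 2: at line 1 remove [gemak,aqfj,qaxc] add [pkxx] -> 10 lines: flop njz pkxx gckl mns thclz luc ohz cltdo cnakk
Hunk 3: at line 2 remove [pkxx] add [yhvb,kwzl] -> 11 lines: flop njz yhvb kwzl gckl mns thclz luc ohz cltdo cnakk
Hunk 4: at line 2 remove [kwzl,gckl] add [izqqt,yio] -> 11 lines: flop njz yhvb izqqt yio mns thclz luc ohz cltdo cnakk
Hunk 5: at line 3 remove [yio,mns,thclz] add [wppqg,yjb,vmrv] -> 11 lines: flop njz yhvb izqqt wppqg yjb vmrv luc ohz cltdo cnakk
Hunk 6: at line 6 remove [luc,ohz] add [qfmd,nsiw,tgdk] -> 12 lines: flop njz yhvb izqqt wppqg yjb vmrv qfmd nsiw tgdk cltdo cnakk
Hunk 7: at line 6 remove [qfmd,nsiw] add [lul] -> 11 lines: flop njz yhvb izqqt wppqg yjb vmrv lul tgdk cltdo cnakk
Final line 10: cltdo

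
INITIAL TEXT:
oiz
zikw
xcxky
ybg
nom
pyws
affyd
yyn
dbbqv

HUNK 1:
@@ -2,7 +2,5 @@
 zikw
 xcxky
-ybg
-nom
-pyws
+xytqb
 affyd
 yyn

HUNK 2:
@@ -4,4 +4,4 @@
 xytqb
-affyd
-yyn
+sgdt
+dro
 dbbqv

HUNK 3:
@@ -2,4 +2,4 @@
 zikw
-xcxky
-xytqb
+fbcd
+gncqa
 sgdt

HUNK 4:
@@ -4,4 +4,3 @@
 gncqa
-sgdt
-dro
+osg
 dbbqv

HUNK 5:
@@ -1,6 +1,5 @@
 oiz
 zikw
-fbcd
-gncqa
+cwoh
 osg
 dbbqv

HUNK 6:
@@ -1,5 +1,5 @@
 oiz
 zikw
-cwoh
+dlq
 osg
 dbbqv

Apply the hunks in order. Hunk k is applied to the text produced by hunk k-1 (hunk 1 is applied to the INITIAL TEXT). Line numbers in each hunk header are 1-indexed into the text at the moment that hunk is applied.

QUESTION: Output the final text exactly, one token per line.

Answer: oiz
zikw
dlq
osg
dbbqv

Derivation:
Hunk 1: at line 2 remove [ybg,nom,pyws] add [xytqb] -> 7 lines: oiz zikw xcxky xytqb affyd yyn dbbqv
Hunk 2: at line 4 remove [affyd,yyn] add [sgdt,dro] -> 7 lines: oiz zikw xcxky xytqb sgdt dro dbbqv
Hunk 3: at line 2 remove [xcxky,xytqb] add [fbcd,gncqa] -> 7 lines: oiz zikw fbcd gncqa sgdt dro dbbqv
Hunk 4: at line 4 remove [sgdt,dro] add [osg] -> 6 lines: oiz zikw fbcd gncqa osg dbbqv
Hunk 5: at line 1 remove [fbcd,gncqa] add [cwoh] -> 5 lines: oiz zikw cwoh osg dbbqv
Hunk 6: at line 1 remove [cwoh] add [dlq] -> 5 lines: oiz zikw dlq osg dbbqv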